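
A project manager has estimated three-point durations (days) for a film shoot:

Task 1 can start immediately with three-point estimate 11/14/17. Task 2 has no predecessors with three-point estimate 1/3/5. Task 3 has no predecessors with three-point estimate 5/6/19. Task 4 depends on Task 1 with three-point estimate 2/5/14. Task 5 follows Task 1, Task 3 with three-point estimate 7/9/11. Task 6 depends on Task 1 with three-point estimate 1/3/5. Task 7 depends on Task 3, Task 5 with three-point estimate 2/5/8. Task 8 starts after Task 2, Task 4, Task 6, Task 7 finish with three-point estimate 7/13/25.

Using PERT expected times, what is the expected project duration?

42 days

te_Task 1 = (11 + 4·14 + 17)/6 = 84/6 = 14
te_Task 2 = (1 + 4·3 + 5)/6 = 18/6 = 3
te_Task 3 = (5 + 4·6 + 19)/6 = 48/6 = 8
te_Task 4 = (2 + 4·5 + 14)/6 = 36/6 = 6
te_Task 5 = (7 + 4·9 + 11)/6 = 54/6 = 9
te_Task 6 = (1 + 4·3 + 5)/6 = 18/6 = 3
te_Task 7 = (2 + 4·5 + 8)/6 = 30/6 = 5
te_Task 8 = (7 + 4·13 + 25)/6 = 84/6 = 14

Forward pass:
ES_Task 1 = 0; EF_Task 1 = 14
ES_Task 2 = 0; EF_Task 2 = 3
ES_Task 3 = 0; EF_Task 3 = 8
ES_Task 4 = 14; EF_Task 4 = 14+6 = 20
ES_Task 5 = max(EF_Task 1=14, EF_Task 3=8) = 14; EF_Task 5 = 14+9 = 23
ES_Task 6 = 14; EF_Task 6 = 14+3 = 17
ES_Task 7 = max(EF_Task 3=8, EF_Task 5=23) = 23; EF_Task 7 = 23+5 = 28
ES_Task 8 = max(EF_Task 2=3, EF_Task 4=20, EF_Task 6=17, EF_Task 7=28) = 28; EF_Task 8 = 28+14 = 42
Expected project duration μ = 42 days. Critical path: Task 1 → Task 5 → Task 7 → Task 8.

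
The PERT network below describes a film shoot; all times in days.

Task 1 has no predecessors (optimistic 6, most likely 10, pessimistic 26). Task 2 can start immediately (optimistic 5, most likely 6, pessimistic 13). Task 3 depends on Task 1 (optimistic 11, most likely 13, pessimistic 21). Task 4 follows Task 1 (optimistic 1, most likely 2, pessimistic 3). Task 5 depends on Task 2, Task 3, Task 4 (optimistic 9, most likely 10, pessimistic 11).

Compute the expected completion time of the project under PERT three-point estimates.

36 days

te_Task 1 = (6 + 4·10 + 26)/6 = 72/6 = 12
te_Task 2 = (5 + 4·6 + 13)/6 = 42/6 = 7
te_Task 3 = (11 + 4·13 + 21)/6 = 84/6 = 14
te_Task 4 = (1 + 4·2 + 3)/6 = 12/6 = 2
te_Task 5 = (9 + 4·10 + 11)/6 = 60/6 = 10

Forward pass:
ES_Task 1 = 0; EF_Task 1 = 12
ES_Task 2 = 0; EF_Task 2 = 7
ES_Task 3 = 12; EF_Task 3 = 12+14 = 26
ES_Task 4 = 12; EF_Task 4 = 12+2 = 14
ES_Task 5 = max(EF_Task 2=7, EF_Task 3=26, EF_Task 4=14) = 26; EF_Task 5 = 26+10 = 36
Expected project duration μ = 36 days. Critical path: Task 1 → Task 3 → Task 5.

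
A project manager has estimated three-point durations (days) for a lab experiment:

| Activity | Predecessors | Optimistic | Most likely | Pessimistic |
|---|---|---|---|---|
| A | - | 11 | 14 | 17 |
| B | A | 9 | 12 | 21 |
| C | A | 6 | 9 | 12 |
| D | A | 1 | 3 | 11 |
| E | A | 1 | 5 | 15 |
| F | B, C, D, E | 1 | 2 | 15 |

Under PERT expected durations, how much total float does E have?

7 days

te_A = (11 + 4·14 + 17)/6 = 84/6 = 14
te_B = (9 + 4·12 + 21)/6 = 78/6 = 13
te_C = (6 + 4·9 + 12)/6 = 54/6 = 9
te_D = (1 + 4·3 + 11)/6 = 24/6 = 4
te_E = (1 + 4·5 + 15)/6 = 36/6 = 6
te_F = (1 + 4·2 + 15)/6 = 24/6 = 4

Forward pass:
ES_A = 0; EF_A = 14
ES_B = 14; EF_B = 14+13 = 27
ES_C = 14; EF_C = 14+9 = 23
ES_D = 14; EF_D = 14+4 = 18
ES_E = 14; EF_E = 14+6 = 20
ES_F = max(EF_B=27, EF_C=23, EF_D=18, EF_E=20) = 27; EF_F = 27+4 = 31
Expected project duration μ = 31 days. Critical path: A → B → F.

Backward pass:
LF_F = 31; LS_F = 31−4 = 27
LF_E = LS_F = 27; LS_E = 27−6 = 21
LF_D = LS_F = 27; LS_D = 27−4 = 23
LF_C = LS_F = 27; LS_C = 27−9 = 18
LF_B = LS_F = 27; LS_B = 27−13 = 14
LF_A = min(LS_B=14, LS_C=18, LS_D=23, LS_E=21) = 14; LS_A = 14−14 = 0
Slack_E = LS_E − ES_E = 21 − 14 = 7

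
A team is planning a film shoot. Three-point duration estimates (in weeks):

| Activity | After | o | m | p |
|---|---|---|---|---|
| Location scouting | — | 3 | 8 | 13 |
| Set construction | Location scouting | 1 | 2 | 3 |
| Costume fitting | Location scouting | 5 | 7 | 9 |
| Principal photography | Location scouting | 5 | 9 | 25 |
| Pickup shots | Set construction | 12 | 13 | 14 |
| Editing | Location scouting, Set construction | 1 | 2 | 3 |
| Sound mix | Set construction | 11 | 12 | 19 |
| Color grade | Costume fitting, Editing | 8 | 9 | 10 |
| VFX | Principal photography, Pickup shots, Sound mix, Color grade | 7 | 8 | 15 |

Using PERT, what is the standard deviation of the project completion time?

2.26 weeks

te_Location scouting = (3 + 4·8 + 13)/6 = 48/6 = 8; σ²_Location scouting = ((13−3)/6)² = 2.778
te_Set construction = (1 + 4·2 + 3)/6 = 12/6 = 2; σ²_Set construction = ((3−1)/6)² = 0.111
te_Costume fitting = (5 + 4·7 + 9)/6 = 42/6 = 7; σ²_Costume fitting = ((9−5)/6)² = 0.444
te_Principal photography = (5 + 4·9 + 25)/6 = 66/6 = 11; σ²_Principal photography = ((25−5)/6)² = 11.111
te_Pickup shots = (12 + 4·13 + 14)/6 = 78/6 = 13; σ²_Pickup shots = ((14−12)/6)² = 0.111
te_Editing = (1 + 4·2 + 3)/6 = 12/6 = 2; σ²_Editing = ((3−1)/6)² = 0.111
te_Sound mix = (11 + 4·12 + 19)/6 = 78/6 = 13; σ²_Sound mix = ((19−11)/6)² = 1.778
te_Color grade = (8 + 4·9 + 10)/6 = 54/6 = 9; σ²_Color grade = ((10−8)/6)² = 0.111
te_VFX = (7 + 4·8 + 15)/6 = 54/6 = 9; σ²_VFX = ((15−7)/6)² = 1.778

Forward pass:
ES_Location scouting = 0; EF_Location scouting = 8
ES_Set construction = 8; EF_Set construction = 8+2 = 10
ES_Costume fitting = 8; EF_Costume fitting = 8+7 = 15
ES_Principal photography = 8; EF_Principal photography = 8+11 = 19
ES_Pickup shots = 10; EF_Pickup shots = 10+13 = 23
ES_Editing = max(EF_Location scouting=8, EF_Set construction=10) = 10; EF_Editing = 10+2 = 12
ES_Sound mix = 10; EF_Sound mix = 10+13 = 23
ES_Color grade = max(EF_Costume fitting=15, EF_Editing=12) = 15; EF_Color grade = 15+9 = 24
ES_VFX = max(EF_Principal photography=19, EF_Pickup shots=23, EF_Sound mix=23, EF_Color grade=24) = 24; EF_VFX = 24+9 = 33
Expected project duration μ = 33 weeks. Critical path: Location scouting → Costume fitting → Color grade → VFX.

Variance along critical path = 2.778 + 0.444 + 0.111 + 1.778 = 5.111
σ = √5.111 = 2.261 weeks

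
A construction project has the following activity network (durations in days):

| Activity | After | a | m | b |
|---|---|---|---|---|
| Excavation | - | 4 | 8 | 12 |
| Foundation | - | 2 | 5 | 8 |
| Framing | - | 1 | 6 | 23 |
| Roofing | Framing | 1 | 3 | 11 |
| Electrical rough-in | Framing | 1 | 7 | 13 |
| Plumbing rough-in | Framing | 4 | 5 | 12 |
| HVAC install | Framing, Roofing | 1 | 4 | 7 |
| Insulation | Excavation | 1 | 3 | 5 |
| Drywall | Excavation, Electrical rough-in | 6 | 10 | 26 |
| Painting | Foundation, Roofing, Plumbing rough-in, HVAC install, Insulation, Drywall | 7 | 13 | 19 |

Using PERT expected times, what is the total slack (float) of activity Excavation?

7 days

te_Excavation = (4 + 4·8 + 12)/6 = 48/6 = 8
te_Foundation = (2 + 4·5 + 8)/6 = 30/6 = 5
te_Framing = (1 + 4·6 + 23)/6 = 48/6 = 8
te_Roofing = (1 + 4·3 + 11)/6 = 24/6 = 4
te_Electrical rough-in = (1 + 4·7 + 13)/6 = 42/6 = 7
te_Plumbing rough-in = (4 + 4·5 + 12)/6 = 36/6 = 6
te_HVAC install = (1 + 4·4 + 7)/6 = 24/6 = 4
te_Insulation = (1 + 4·3 + 5)/6 = 18/6 = 3
te_Drywall = (6 + 4·10 + 26)/6 = 72/6 = 12
te_Painting = (7 + 4·13 + 19)/6 = 78/6 = 13

Forward pass:
ES_Excavation = 0; EF_Excavation = 8
ES_Foundation = 0; EF_Foundation = 5
ES_Framing = 0; EF_Framing = 8
ES_Roofing = 8; EF_Roofing = 8+4 = 12
ES_Electrical rough-in = 8; EF_Electrical rough-in = 8+7 = 15
ES_Plumbing rough-in = 8; EF_Plumbing rough-in = 8+6 = 14
ES_HVAC install = max(EF_Framing=8, EF_Roofing=12) = 12; EF_HVAC install = 12+4 = 16
ES_Insulation = 8; EF_Insulation = 8+3 = 11
ES_Drywall = max(EF_Excavation=8, EF_Electrical rough-in=15) = 15; EF_Drywall = 15+12 = 27
ES_Painting = max(EF_Foundation=5, EF_Roofing=12, EF_Plumbing rough-in=14, EF_HVAC install=16, EF_Insulation=11, EF_Drywall=27) = 27; EF_Painting = 27+13 = 40
Expected project duration μ = 40 days. Critical path: Framing → Electrical rough-in → Drywall → Painting.

Backward pass:
LF_Painting = 40; LS_Painting = 40−13 = 27
LF_Drywall = LS_Painting = 27; LS_Drywall = 27−12 = 15
LF_Insulation = LS_Painting = 27; LS_Insulation = 27−3 = 24
LF_HVAC install = LS_Painting = 27; LS_HVAC install = 27−4 = 23
LF_Plumbing rough-in = LS_Painting = 27; LS_Plumbing rough-in = 27−6 = 21
LF_Electrical rough-in = LS_Drywall = 15; LS_Electrical rough-in = 15−7 = 8
LF_Roofing = min(LS_HVAC install=23, LS_Painting=27) = 23; LS_Roofing = 23−4 = 19
LF_Framing = min(LS_Roofing=19, LS_Electrical rough-in=8, LS_Plumbing rough-in=21, LS_HVAC install=23) = 8; LS_Framing = 8−8 = 0
LF_Foundation = LS_Painting = 27; LS_Foundation = 27−5 = 22
LF_Excavation = min(LS_Insulation=24, LS_Drywall=15) = 15; LS_Excavation = 15−8 = 7
Slack_Excavation = LS_Excavation − ES_Excavation = 7 − 0 = 7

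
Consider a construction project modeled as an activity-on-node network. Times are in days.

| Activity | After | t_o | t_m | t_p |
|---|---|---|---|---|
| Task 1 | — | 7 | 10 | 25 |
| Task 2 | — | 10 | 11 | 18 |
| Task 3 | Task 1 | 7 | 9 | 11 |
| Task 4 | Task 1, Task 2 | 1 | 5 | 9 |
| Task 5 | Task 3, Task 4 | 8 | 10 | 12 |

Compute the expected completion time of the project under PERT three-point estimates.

te_Task 1 = (7 + 4·10 + 25)/6 = 72/6 = 12
te_Task 2 = (10 + 4·11 + 18)/6 = 72/6 = 12
te_Task 3 = (7 + 4·9 + 11)/6 = 54/6 = 9
te_Task 4 = (1 + 4·5 + 9)/6 = 30/6 = 5
te_Task 5 = (8 + 4·10 + 12)/6 = 60/6 = 10

Forward pass:
ES_Task 1 = 0; EF_Task 1 = 12
ES_Task 2 = 0; EF_Task 2 = 12
ES_Task 3 = 12; EF_Task 3 = 12+9 = 21
ES_Task 4 = max(EF_Task 1=12, EF_Task 2=12) = 12; EF_Task 4 = 12+5 = 17
ES_Task 5 = max(EF_Task 3=21, EF_Task 4=17) = 21; EF_Task 5 = 21+10 = 31
Expected project duration μ = 31 days. Critical path: Task 1 → Task 3 → Task 5.

31 days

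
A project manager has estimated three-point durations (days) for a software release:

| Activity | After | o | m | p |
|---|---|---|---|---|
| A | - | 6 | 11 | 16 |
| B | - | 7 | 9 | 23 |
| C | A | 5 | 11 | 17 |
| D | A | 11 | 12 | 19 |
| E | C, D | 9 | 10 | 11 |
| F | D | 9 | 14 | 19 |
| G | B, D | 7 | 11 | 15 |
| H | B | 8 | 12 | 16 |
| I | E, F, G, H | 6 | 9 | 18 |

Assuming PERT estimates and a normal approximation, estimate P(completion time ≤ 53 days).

te_A = (6 + 4·11 + 16)/6 = 66/6 = 11; σ²_A = ((16−6)/6)² = 2.778
te_B = (7 + 4·9 + 23)/6 = 66/6 = 11; σ²_B = ((23−7)/6)² = 7.111
te_C = (5 + 4·11 + 17)/6 = 66/6 = 11; σ²_C = ((17−5)/6)² = 4.000
te_D = (11 + 4·12 + 19)/6 = 78/6 = 13; σ²_D = ((19−11)/6)² = 1.778
te_E = (9 + 4·10 + 11)/6 = 60/6 = 10; σ²_E = ((11−9)/6)² = 0.111
te_F = (9 + 4·14 + 19)/6 = 84/6 = 14; σ²_F = ((19−9)/6)² = 2.778
te_G = (7 + 4·11 + 15)/6 = 66/6 = 11; σ²_G = ((15−7)/6)² = 1.778
te_H = (8 + 4·12 + 16)/6 = 72/6 = 12; σ²_H = ((16−8)/6)² = 1.778
te_I = (6 + 4·9 + 18)/6 = 60/6 = 10; σ²_I = ((18−6)/6)² = 4.000

Forward pass:
ES_A = 0; EF_A = 11
ES_B = 0; EF_B = 11
ES_C = 11; EF_C = 11+11 = 22
ES_D = 11; EF_D = 11+13 = 24
ES_E = max(EF_C=22, EF_D=24) = 24; EF_E = 24+10 = 34
ES_F = 24; EF_F = 24+14 = 38
ES_G = max(EF_B=11, EF_D=24) = 24; EF_G = 24+11 = 35
ES_H = 11; EF_H = 11+12 = 23
ES_I = max(EF_E=34, EF_F=38, EF_G=35, EF_H=23) = 38; EF_I = 38+10 = 48
Expected project duration μ = 48 days. Critical path: A → D → F → I.

Variance along critical path = 2.778 + 1.778 + 2.778 + 4.000 = 11.333; σ = √11.333 = 3.367 days.
Z = (53 − 48) / 3.367 = 1.485
P(T ≤ 53) = Φ(1.485) ≈ 0.931

0.931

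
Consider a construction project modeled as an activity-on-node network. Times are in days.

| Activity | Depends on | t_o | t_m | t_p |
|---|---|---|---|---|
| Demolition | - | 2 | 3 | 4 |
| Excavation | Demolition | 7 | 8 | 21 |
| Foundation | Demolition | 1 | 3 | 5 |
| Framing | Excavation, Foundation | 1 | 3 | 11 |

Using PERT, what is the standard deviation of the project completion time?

2.89 days

te_Demolition = (2 + 4·3 + 4)/6 = 18/6 = 3; σ²_Demolition = ((4−2)/6)² = 0.111
te_Excavation = (7 + 4·8 + 21)/6 = 60/6 = 10; σ²_Excavation = ((21−7)/6)² = 5.444
te_Foundation = (1 + 4·3 + 5)/6 = 18/6 = 3; σ²_Foundation = ((5−1)/6)² = 0.444
te_Framing = (1 + 4·3 + 11)/6 = 24/6 = 4; σ²_Framing = ((11−1)/6)² = 2.778

Forward pass:
ES_Demolition = 0; EF_Demolition = 3
ES_Excavation = 3; EF_Excavation = 3+10 = 13
ES_Foundation = 3; EF_Foundation = 3+3 = 6
ES_Framing = max(EF_Excavation=13, EF_Foundation=6) = 13; EF_Framing = 13+4 = 17
Expected project duration μ = 17 days. Critical path: Demolition → Excavation → Framing.

Variance along critical path = 0.111 + 5.444 + 2.778 = 8.333
σ = √8.333 = 2.887 days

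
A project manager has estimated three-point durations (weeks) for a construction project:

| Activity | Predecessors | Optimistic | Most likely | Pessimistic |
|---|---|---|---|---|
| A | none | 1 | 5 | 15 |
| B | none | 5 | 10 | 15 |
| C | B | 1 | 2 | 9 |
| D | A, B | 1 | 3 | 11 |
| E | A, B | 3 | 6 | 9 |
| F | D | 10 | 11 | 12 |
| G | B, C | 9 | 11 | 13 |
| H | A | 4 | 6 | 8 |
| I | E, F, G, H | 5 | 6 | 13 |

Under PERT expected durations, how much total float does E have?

te_A = (1 + 4·5 + 15)/6 = 36/6 = 6
te_B = (5 + 4·10 + 15)/6 = 60/6 = 10
te_C = (1 + 4·2 + 9)/6 = 18/6 = 3
te_D = (1 + 4·3 + 11)/6 = 24/6 = 4
te_E = (3 + 4·6 + 9)/6 = 36/6 = 6
te_F = (10 + 4·11 + 12)/6 = 66/6 = 11
te_G = (9 + 4·11 + 13)/6 = 66/6 = 11
te_H = (4 + 4·6 + 8)/6 = 36/6 = 6
te_I = (5 + 4·6 + 13)/6 = 42/6 = 7

Forward pass:
ES_A = 0; EF_A = 6
ES_B = 0; EF_B = 10
ES_C = 10; EF_C = 10+3 = 13
ES_D = max(EF_A=6, EF_B=10) = 10; EF_D = 10+4 = 14
ES_E = max(EF_A=6, EF_B=10) = 10; EF_E = 10+6 = 16
ES_F = 14; EF_F = 14+11 = 25
ES_G = max(EF_B=10, EF_C=13) = 13; EF_G = 13+11 = 24
ES_H = 6; EF_H = 6+6 = 12
ES_I = max(EF_E=16, EF_F=25, EF_G=24, EF_H=12) = 25; EF_I = 25+7 = 32
Expected project duration μ = 32 weeks. Critical path: B → D → F → I.

Backward pass:
LF_I = 32; LS_I = 32−7 = 25
LF_H = LS_I = 25; LS_H = 25−6 = 19
LF_G = LS_I = 25; LS_G = 25−11 = 14
LF_F = LS_I = 25; LS_F = 25−11 = 14
LF_E = LS_I = 25; LS_E = 25−6 = 19
LF_D = LS_F = 14; LS_D = 14−4 = 10
LF_C = LS_G = 14; LS_C = 14−3 = 11
LF_B = min(LS_C=11, LS_D=10, LS_E=19, LS_G=14) = 10; LS_B = 10−10 = 0
LF_A = min(LS_D=10, LS_E=19, LS_H=19) = 10; LS_A = 10−6 = 4
Slack_E = LS_E − ES_E = 19 − 10 = 9

9 weeks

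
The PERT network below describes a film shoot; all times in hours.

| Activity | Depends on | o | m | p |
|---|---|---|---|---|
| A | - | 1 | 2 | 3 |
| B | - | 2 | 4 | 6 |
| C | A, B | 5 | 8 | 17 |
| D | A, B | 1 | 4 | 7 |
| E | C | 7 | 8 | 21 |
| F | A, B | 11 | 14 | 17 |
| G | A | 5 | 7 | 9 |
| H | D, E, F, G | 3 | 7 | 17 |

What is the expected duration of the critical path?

te_A = (1 + 4·2 + 3)/6 = 12/6 = 2
te_B = (2 + 4·4 + 6)/6 = 24/6 = 4
te_C = (5 + 4·8 + 17)/6 = 54/6 = 9
te_D = (1 + 4·4 + 7)/6 = 24/6 = 4
te_E = (7 + 4·8 + 21)/6 = 60/6 = 10
te_F = (11 + 4·14 + 17)/6 = 84/6 = 14
te_G = (5 + 4·7 + 9)/6 = 42/6 = 7
te_H = (3 + 4·7 + 17)/6 = 48/6 = 8

Forward pass:
ES_A = 0; EF_A = 2
ES_B = 0; EF_B = 4
ES_C = max(EF_A=2, EF_B=4) = 4; EF_C = 4+9 = 13
ES_D = max(EF_A=2, EF_B=4) = 4; EF_D = 4+4 = 8
ES_E = 13; EF_E = 13+10 = 23
ES_F = max(EF_A=2, EF_B=4) = 4; EF_F = 4+14 = 18
ES_G = 2; EF_G = 2+7 = 9
ES_H = max(EF_D=8, EF_E=23, EF_F=18, EF_G=9) = 23; EF_H = 23+8 = 31
Expected project duration μ = 31 hours. Critical path: B → C → E → H.

31 hours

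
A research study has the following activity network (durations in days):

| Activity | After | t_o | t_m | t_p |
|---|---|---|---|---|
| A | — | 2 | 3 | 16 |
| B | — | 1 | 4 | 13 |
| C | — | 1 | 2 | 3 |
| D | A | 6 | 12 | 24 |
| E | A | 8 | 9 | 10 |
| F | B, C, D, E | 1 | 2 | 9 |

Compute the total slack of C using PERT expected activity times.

16 days

te_A = (2 + 4·3 + 16)/6 = 30/6 = 5
te_B = (1 + 4·4 + 13)/6 = 30/6 = 5
te_C = (1 + 4·2 + 3)/6 = 12/6 = 2
te_D = (6 + 4·12 + 24)/6 = 78/6 = 13
te_E = (8 + 4·9 + 10)/6 = 54/6 = 9
te_F = (1 + 4·2 + 9)/6 = 18/6 = 3

Forward pass:
ES_A = 0; EF_A = 5
ES_B = 0; EF_B = 5
ES_C = 0; EF_C = 2
ES_D = 5; EF_D = 5+13 = 18
ES_E = 5; EF_E = 5+9 = 14
ES_F = max(EF_B=5, EF_C=2, EF_D=18, EF_E=14) = 18; EF_F = 18+3 = 21
Expected project duration μ = 21 days. Critical path: A → D → F.

Backward pass:
LF_F = 21; LS_F = 21−3 = 18
LF_E = LS_F = 18; LS_E = 18−9 = 9
LF_D = LS_F = 18; LS_D = 18−13 = 5
LF_C = LS_F = 18; LS_C = 18−2 = 16
LF_B = LS_F = 18; LS_B = 18−5 = 13
LF_A = min(LS_D=5, LS_E=9) = 5; LS_A = 5−5 = 0
Slack_C = LS_C − ES_C = 16 − 0 = 16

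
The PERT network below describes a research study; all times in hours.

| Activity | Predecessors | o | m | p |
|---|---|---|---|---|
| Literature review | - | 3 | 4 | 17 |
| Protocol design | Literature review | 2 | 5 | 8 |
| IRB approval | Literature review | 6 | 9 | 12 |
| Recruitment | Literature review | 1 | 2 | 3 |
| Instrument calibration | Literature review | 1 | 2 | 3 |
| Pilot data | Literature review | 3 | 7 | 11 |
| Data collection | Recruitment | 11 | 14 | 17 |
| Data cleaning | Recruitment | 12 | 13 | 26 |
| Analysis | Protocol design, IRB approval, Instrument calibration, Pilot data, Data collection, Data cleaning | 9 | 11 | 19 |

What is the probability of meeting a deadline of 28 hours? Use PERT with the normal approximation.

te_Literature review = (3 + 4·4 + 17)/6 = 36/6 = 6; σ²_Literature review = ((17−3)/6)² = 5.444
te_Protocol design = (2 + 4·5 + 8)/6 = 30/6 = 5; σ²_Protocol design = ((8−2)/6)² = 1.000
te_IRB approval = (6 + 4·9 + 12)/6 = 54/6 = 9; σ²_IRB approval = ((12−6)/6)² = 1.000
te_Recruitment = (1 + 4·2 + 3)/6 = 12/6 = 2; σ²_Recruitment = ((3−1)/6)² = 0.111
te_Instrument calibration = (1 + 4·2 + 3)/6 = 12/6 = 2; σ²_Instrument calibration = ((3−1)/6)² = 0.111
te_Pilot data = (3 + 4·7 + 11)/6 = 42/6 = 7; σ²_Pilot data = ((11−3)/6)² = 1.778
te_Data collection = (11 + 4·14 + 17)/6 = 84/6 = 14; σ²_Data collection = ((17−11)/6)² = 1.000
te_Data cleaning = (12 + 4·13 + 26)/6 = 90/6 = 15; σ²_Data cleaning = ((26−12)/6)² = 5.444
te_Analysis = (9 + 4·11 + 19)/6 = 72/6 = 12; σ²_Analysis = ((19−9)/6)² = 2.778

Forward pass:
ES_Literature review = 0; EF_Literature review = 6
ES_Protocol design = 6; EF_Protocol design = 6+5 = 11
ES_IRB approval = 6; EF_IRB approval = 6+9 = 15
ES_Recruitment = 6; EF_Recruitment = 6+2 = 8
ES_Instrument calibration = 6; EF_Instrument calibration = 6+2 = 8
ES_Pilot data = 6; EF_Pilot data = 6+7 = 13
ES_Data collection = 8; EF_Data collection = 8+14 = 22
ES_Data cleaning = 8; EF_Data cleaning = 8+15 = 23
ES_Analysis = max(EF_Protocol design=11, EF_IRB approval=15, EF_Instrument calibration=8, EF_Pilot data=13, EF_Data collection=22, EF_Data cleaning=23) = 23; EF_Analysis = 23+12 = 35
Expected project duration μ = 35 hours. Critical path: Literature review → Recruitment → Data cleaning → Analysis.

Variance along critical path = 5.444 + 0.111 + 5.444 + 2.778 = 13.778; σ = √13.778 = 3.712 hours.
Z = (28 − 35) / 3.712 = -1.886
P(T ≤ 28) = Φ(-1.886) ≈ 0.030

0.030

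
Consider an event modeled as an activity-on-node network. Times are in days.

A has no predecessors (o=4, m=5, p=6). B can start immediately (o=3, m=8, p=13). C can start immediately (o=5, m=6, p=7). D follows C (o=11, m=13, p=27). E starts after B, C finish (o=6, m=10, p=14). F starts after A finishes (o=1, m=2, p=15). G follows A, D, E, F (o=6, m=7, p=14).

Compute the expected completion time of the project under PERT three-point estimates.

29 days

te_A = (4 + 4·5 + 6)/6 = 30/6 = 5
te_B = (3 + 4·8 + 13)/6 = 48/6 = 8
te_C = (5 + 4·6 + 7)/6 = 36/6 = 6
te_D = (11 + 4·13 + 27)/6 = 90/6 = 15
te_E = (6 + 4·10 + 14)/6 = 60/6 = 10
te_F = (1 + 4·2 + 15)/6 = 24/6 = 4
te_G = (6 + 4·7 + 14)/6 = 48/6 = 8

Forward pass:
ES_A = 0; EF_A = 5
ES_B = 0; EF_B = 8
ES_C = 0; EF_C = 6
ES_D = 6; EF_D = 6+15 = 21
ES_E = max(EF_B=8, EF_C=6) = 8; EF_E = 8+10 = 18
ES_F = 5; EF_F = 5+4 = 9
ES_G = max(EF_A=5, EF_D=21, EF_E=18, EF_F=9) = 21; EF_G = 21+8 = 29
Expected project duration μ = 29 days. Critical path: C → D → G.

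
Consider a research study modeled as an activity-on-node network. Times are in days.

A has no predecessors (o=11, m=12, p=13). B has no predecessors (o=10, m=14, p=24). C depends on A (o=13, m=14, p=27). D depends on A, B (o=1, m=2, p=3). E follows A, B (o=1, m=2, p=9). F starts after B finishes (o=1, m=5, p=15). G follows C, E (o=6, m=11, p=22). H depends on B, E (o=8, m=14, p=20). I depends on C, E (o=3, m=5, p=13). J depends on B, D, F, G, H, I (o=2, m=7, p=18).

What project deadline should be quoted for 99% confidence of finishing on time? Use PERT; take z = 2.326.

58.3 days

te_A = (11 + 4·12 + 13)/6 = 72/6 = 12; σ²_A = ((13−11)/6)² = 0.111
te_B = (10 + 4·14 + 24)/6 = 90/6 = 15; σ²_B = ((24−10)/6)² = 5.444
te_C = (13 + 4·14 + 27)/6 = 96/6 = 16; σ²_C = ((27−13)/6)² = 5.444
te_D = (1 + 4·2 + 3)/6 = 12/6 = 2; σ²_D = ((3−1)/6)² = 0.111
te_E = (1 + 4·2 + 9)/6 = 18/6 = 3; σ²_E = ((9−1)/6)² = 1.778
te_F = (1 + 4·5 + 15)/6 = 36/6 = 6; σ²_F = ((15−1)/6)² = 5.444
te_G = (6 + 4·11 + 22)/6 = 72/6 = 12; σ²_G = ((22−6)/6)² = 7.111
te_H = (8 + 4·14 + 20)/6 = 84/6 = 14; σ²_H = ((20−8)/6)² = 4.000
te_I = (3 + 4·5 + 13)/6 = 36/6 = 6; σ²_I = ((13−3)/6)² = 2.778
te_J = (2 + 4·7 + 18)/6 = 48/6 = 8; σ²_J = ((18−2)/6)² = 7.111

Forward pass:
ES_A = 0; EF_A = 12
ES_B = 0; EF_B = 15
ES_C = 12; EF_C = 12+16 = 28
ES_D = max(EF_A=12, EF_B=15) = 15; EF_D = 15+2 = 17
ES_E = max(EF_A=12, EF_B=15) = 15; EF_E = 15+3 = 18
ES_F = 15; EF_F = 15+6 = 21
ES_G = max(EF_C=28, EF_E=18) = 28; EF_G = 28+12 = 40
ES_H = max(EF_B=15, EF_E=18) = 18; EF_H = 18+14 = 32
ES_I = max(EF_C=28, EF_E=18) = 28; EF_I = 28+6 = 34
ES_J = max(EF_B=15, EF_D=17, EF_F=21, EF_G=40, EF_H=32, EF_I=34) = 40; EF_J = 40+8 = 48
Expected project duration μ = 48 days. Critical path: A → C → G → J.

Variance along critical path = 0.111 + 5.444 + 7.111 + 7.111 = 19.778; σ = 4.447 days.
D = μ + z·σ = 48 + 2.326·4.447 = 58.3 days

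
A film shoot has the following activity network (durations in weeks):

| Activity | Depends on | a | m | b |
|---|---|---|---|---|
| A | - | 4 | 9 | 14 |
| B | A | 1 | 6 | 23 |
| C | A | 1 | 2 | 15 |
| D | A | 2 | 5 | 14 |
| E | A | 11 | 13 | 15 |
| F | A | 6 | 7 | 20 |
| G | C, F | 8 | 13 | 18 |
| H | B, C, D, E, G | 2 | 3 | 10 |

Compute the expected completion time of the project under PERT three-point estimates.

35 weeks

te_A = (4 + 4·9 + 14)/6 = 54/6 = 9
te_B = (1 + 4·6 + 23)/6 = 48/6 = 8
te_C = (1 + 4·2 + 15)/6 = 24/6 = 4
te_D = (2 + 4·5 + 14)/6 = 36/6 = 6
te_E = (11 + 4·13 + 15)/6 = 78/6 = 13
te_F = (6 + 4·7 + 20)/6 = 54/6 = 9
te_G = (8 + 4·13 + 18)/6 = 78/6 = 13
te_H = (2 + 4·3 + 10)/6 = 24/6 = 4

Forward pass:
ES_A = 0; EF_A = 9
ES_B = 9; EF_B = 9+8 = 17
ES_C = 9; EF_C = 9+4 = 13
ES_D = 9; EF_D = 9+6 = 15
ES_E = 9; EF_E = 9+13 = 22
ES_F = 9; EF_F = 9+9 = 18
ES_G = max(EF_C=13, EF_F=18) = 18; EF_G = 18+13 = 31
ES_H = max(EF_B=17, EF_C=13, EF_D=15, EF_E=22, EF_G=31) = 31; EF_H = 31+4 = 35
Expected project duration μ = 35 weeks. Critical path: A → F → G → H.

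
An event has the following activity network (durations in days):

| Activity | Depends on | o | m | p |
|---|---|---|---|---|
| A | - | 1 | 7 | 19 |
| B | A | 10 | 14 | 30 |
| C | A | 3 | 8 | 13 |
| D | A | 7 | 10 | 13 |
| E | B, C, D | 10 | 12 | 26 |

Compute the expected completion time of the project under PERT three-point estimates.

38 days

te_A = (1 + 4·7 + 19)/6 = 48/6 = 8
te_B = (10 + 4·14 + 30)/6 = 96/6 = 16
te_C = (3 + 4·8 + 13)/6 = 48/6 = 8
te_D = (7 + 4·10 + 13)/6 = 60/6 = 10
te_E = (10 + 4·12 + 26)/6 = 84/6 = 14

Forward pass:
ES_A = 0; EF_A = 8
ES_B = 8; EF_B = 8+16 = 24
ES_C = 8; EF_C = 8+8 = 16
ES_D = 8; EF_D = 8+10 = 18
ES_E = max(EF_B=24, EF_C=16, EF_D=18) = 24; EF_E = 24+14 = 38
Expected project duration μ = 38 days. Critical path: A → B → E.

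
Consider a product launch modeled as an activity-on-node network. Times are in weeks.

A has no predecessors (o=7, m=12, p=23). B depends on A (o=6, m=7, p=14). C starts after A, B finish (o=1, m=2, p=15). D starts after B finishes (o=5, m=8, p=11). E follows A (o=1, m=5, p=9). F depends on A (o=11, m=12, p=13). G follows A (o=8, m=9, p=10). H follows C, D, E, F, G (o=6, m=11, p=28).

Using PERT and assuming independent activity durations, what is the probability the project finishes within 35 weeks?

0.074

te_A = (7 + 4·12 + 23)/6 = 78/6 = 13; σ²_A = ((23−7)/6)² = 7.111
te_B = (6 + 4·7 + 14)/6 = 48/6 = 8; σ²_B = ((14−6)/6)² = 1.778
te_C = (1 + 4·2 + 15)/6 = 24/6 = 4; σ²_C = ((15−1)/6)² = 5.444
te_D = (5 + 4·8 + 11)/6 = 48/6 = 8; σ²_D = ((11−5)/6)² = 1.000
te_E = (1 + 4·5 + 9)/6 = 30/6 = 5; σ²_E = ((9−1)/6)² = 1.778
te_F = (11 + 4·12 + 13)/6 = 72/6 = 12; σ²_F = ((13−11)/6)² = 0.111
te_G = (8 + 4·9 + 10)/6 = 54/6 = 9; σ²_G = ((10−8)/6)² = 0.111
te_H = (6 + 4·11 + 28)/6 = 78/6 = 13; σ²_H = ((28−6)/6)² = 13.444

Forward pass:
ES_A = 0; EF_A = 13
ES_B = 13; EF_B = 13+8 = 21
ES_C = max(EF_A=13, EF_B=21) = 21; EF_C = 21+4 = 25
ES_D = 21; EF_D = 21+8 = 29
ES_E = 13; EF_E = 13+5 = 18
ES_F = 13; EF_F = 13+12 = 25
ES_G = 13; EF_G = 13+9 = 22
ES_H = max(EF_C=25, EF_D=29, EF_E=18, EF_F=25, EF_G=22) = 29; EF_H = 29+13 = 42
Expected project duration μ = 42 weeks. Critical path: A → B → D → H.

Variance along critical path = 7.111 + 1.778 + 1.000 + 13.444 = 23.333; σ = √23.333 = 4.830 weeks.
Z = (35 − 42) / 4.830 = -1.449
P(T ≤ 35) = Φ(-1.449) ≈ 0.074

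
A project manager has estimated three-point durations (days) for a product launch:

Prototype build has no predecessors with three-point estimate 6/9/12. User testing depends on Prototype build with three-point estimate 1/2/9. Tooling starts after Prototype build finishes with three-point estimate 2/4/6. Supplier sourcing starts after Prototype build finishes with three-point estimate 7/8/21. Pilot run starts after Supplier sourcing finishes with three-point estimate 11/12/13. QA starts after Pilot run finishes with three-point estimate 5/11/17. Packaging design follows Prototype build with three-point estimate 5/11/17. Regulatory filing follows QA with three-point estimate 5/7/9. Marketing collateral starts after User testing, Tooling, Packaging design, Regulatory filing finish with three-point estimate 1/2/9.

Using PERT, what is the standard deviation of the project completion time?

3.57 days

te_Prototype build = (6 + 4·9 + 12)/6 = 54/6 = 9; σ²_Prototype build = ((12−6)/6)² = 1.000
te_User testing = (1 + 4·2 + 9)/6 = 18/6 = 3; σ²_User testing = ((9−1)/6)² = 1.778
te_Tooling = (2 + 4·4 + 6)/6 = 24/6 = 4; σ²_Tooling = ((6−2)/6)² = 0.444
te_Supplier sourcing = (7 + 4·8 + 21)/6 = 60/6 = 10; σ²_Supplier sourcing = ((21−7)/6)² = 5.444
te_Pilot run = (11 + 4·12 + 13)/6 = 72/6 = 12; σ²_Pilot run = ((13−11)/6)² = 0.111
te_QA = (5 + 4·11 + 17)/6 = 66/6 = 11; σ²_QA = ((17−5)/6)² = 4.000
te_Packaging design = (5 + 4·11 + 17)/6 = 66/6 = 11; σ²_Packaging design = ((17−5)/6)² = 4.000
te_Regulatory filing = (5 + 4·7 + 9)/6 = 42/6 = 7; σ²_Regulatory filing = ((9−5)/6)² = 0.444
te_Marketing collateral = (1 + 4·2 + 9)/6 = 18/6 = 3; σ²_Marketing collateral = ((9−1)/6)² = 1.778

Forward pass:
ES_Prototype build = 0; EF_Prototype build = 9
ES_User testing = 9; EF_User testing = 9+3 = 12
ES_Tooling = 9; EF_Tooling = 9+4 = 13
ES_Supplier sourcing = 9; EF_Supplier sourcing = 9+10 = 19
ES_Pilot run = 19; EF_Pilot run = 19+12 = 31
ES_QA = 31; EF_QA = 31+11 = 42
ES_Packaging design = 9; EF_Packaging design = 9+11 = 20
ES_Regulatory filing = 42; EF_Regulatory filing = 42+7 = 49
ES_Marketing collateral = max(EF_User testing=12, EF_Tooling=13, EF_Packaging design=20, EF_Regulatory filing=49) = 49; EF_Marketing collateral = 49+3 = 52
Expected project duration μ = 52 days. Critical path: Prototype build → Supplier sourcing → Pilot run → QA → Regulatory filing → Marketing collateral.

Variance along critical path = 1.000 + 5.444 + 0.111 + 4.000 + 0.444 + 1.778 = 12.778
σ = √12.778 = 3.575 days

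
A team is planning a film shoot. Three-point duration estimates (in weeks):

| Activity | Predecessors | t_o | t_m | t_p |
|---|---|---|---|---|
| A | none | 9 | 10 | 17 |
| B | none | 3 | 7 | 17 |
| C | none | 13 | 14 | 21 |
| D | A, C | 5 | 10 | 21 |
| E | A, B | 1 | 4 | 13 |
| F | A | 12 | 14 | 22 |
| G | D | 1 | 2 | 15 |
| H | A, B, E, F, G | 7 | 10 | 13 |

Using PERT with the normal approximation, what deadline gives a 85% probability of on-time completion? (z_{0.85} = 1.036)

44.1 weeks

te_A = (9 + 4·10 + 17)/6 = 66/6 = 11; σ²_A = ((17−9)/6)² = 1.778
te_B = (3 + 4·7 + 17)/6 = 48/6 = 8; σ²_B = ((17−3)/6)² = 5.444
te_C = (13 + 4·14 + 21)/6 = 90/6 = 15; σ²_C = ((21−13)/6)² = 1.778
te_D = (5 + 4·10 + 21)/6 = 66/6 = 11; σ²_D = ((21−5)/6)² = 7.111
te_E = (1 + 4·4 + 13)/6 = 30/6 = 5; σ²_E = ((13−1)/6)² = 4.000
te_F = (12 + 4·14 + 22)/6 = 90/6 = 15; σ²_F = ((22−12)/6)² = 2.778
te_G = (1 + 4·2 + 15)/6 = 24/6 = 4; σ²_G = ((15−1)/6)² = 5.444
te_H = (7 + 4·10 + 13)/6 = 60/6 = 10; σ²_H = ((13−7)/6)² = 1.000

Forward pass:
ES_A = 0; EF_A = 11
ES_B = 0; EF_B = 8
ES_C = 0; EF_C = 15
ES_D = max(EF_A=11, EF_C=15) = 15; EF_D = 15+11 = 26
ES_E = max(EF_A=11, EF_B=8) = 11; EF_E = 11+5 = 16
ES_F = 11; EF_F = 11+15 = 26
ES_G = 26; EF_G = 26+4 = 30
ES_H = max(EF_A=11, EF_B=8, EF_E=16, EF_F=26, EF_G=30) = 30; EF_H = 30+10 = 40
Expected project duration μ = 40 weeks. Critical path: C → D → G → H.

Variance along critical path = 1.778 + 7.111 + 5.444 + 1.000 = 15.333; σ = 3.916 weeks.
D = μ + z·σ = 40 + 1.036·3.916 = 44.1 weeks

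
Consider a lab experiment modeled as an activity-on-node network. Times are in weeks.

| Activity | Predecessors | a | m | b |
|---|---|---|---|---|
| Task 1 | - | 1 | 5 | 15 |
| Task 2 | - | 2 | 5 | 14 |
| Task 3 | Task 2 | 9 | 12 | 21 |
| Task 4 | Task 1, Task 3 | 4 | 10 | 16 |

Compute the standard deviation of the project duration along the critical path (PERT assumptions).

te_Task 1 = (1 + 4·5 + 15)/6 = 36/6 = 6; σ²_Task 1 = ((15−1)/6)² = 5.444
te_Task 2 = (2 + 4·5 + 14)/6 = 36/6 = 6; σ²_Task 2 = ((14−2)/6)² = 4.000
te_Task 3 = (9 + 4·12 + 21)/6 = 78/6 = 13; σ²_Task 3 = ((21−9)/6)² = 4.000
te_Task 4 = (4 + 4·10 + 16)/6 = 60/6 = 10; σ²_Task 4 = ((16−4)/6)² = 4.000

Forward pass:
ES_Task 1 = 0; EF_Task 1 = 6
ES_Task 2 = 0; EF_Task 2 = 6
ES_Task 3 = 6; EF_Task 3 = 6+13 = 19
ES_Task 4 = max(EF_Task 1=6, EF_Task 3=19) = 19; EF_Task 4 = 19+10 = 29
Expected project duration μ = 29 weeks. Critical path: Task 2 → Task 3 → Task 4.

Variance along critical path = 4.000 + 4.000 + 4.000 = 12.000
σ = √12.000 = 3.464 weeks

3.46 weeks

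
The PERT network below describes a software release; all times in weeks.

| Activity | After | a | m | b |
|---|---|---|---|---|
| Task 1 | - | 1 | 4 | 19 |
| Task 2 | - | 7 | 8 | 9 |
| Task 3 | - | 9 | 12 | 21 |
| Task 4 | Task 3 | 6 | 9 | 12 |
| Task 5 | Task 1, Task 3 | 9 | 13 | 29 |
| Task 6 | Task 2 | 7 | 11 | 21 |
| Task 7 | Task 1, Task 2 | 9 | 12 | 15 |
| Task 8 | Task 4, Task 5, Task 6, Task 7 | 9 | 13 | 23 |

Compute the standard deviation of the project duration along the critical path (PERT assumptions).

te_Task 1 = (1 + 4·4 + 19)/6 = 36/6 = 6; σ²_Task 1 = ((19−1)/6)² = 9.000
te_Task 2 = (7 + 4·8 + 9)/6 = 48/6 = 8; σ²_Task 2 = ((9−7)/6)² = 0.111
te_Task 3 = (9 + 4·12 + 21)/6 = 78/6 = 13; σ²_Task 3 = ((21−9)/6)² = 4.000
te_Task 4 = (6 + 4·9 + 12)/6 = 54/6 = 9; σ²_Task 4 = ((12−6)/6)² = 1.000
te_Task 5 = (9 + 4·13 + 29)/6 = 90/6 = 15; σ²_Task 5 = ((29−9)/6)² = 11.111
te_Task 6 = (7 + 4·11 + 21)/6 = 72/6 = 12; σ²_Task 6 = ((21−7)/6)² = 5.444
te_Task 7 = (9 + 4·12 + 15)/6 = 72/6 = 12; σ²_Task 7 = ((15−9)/6)² = 1.000
te_Task 8 = (9 + 4·13 + 23)/6 = 84/6 = 14; σ²_Task 8 = ((23−9)/6)² = 5.444

Forward pass:
ES_Task 1 = 0; EF_Task 1 = 6
ES_Task 2 = 0; EF_Task 2 = 8
ES_Task 3 = 0; EF_Task 3 = 13
ES_Task 4 = 13; EF_Task 4 = 13+9 = 22
ES_Task 5 = max(EF_Task 1=6, EF_Task 3=13) = 13; EF_Task 5 = 13+15 = 28
ES_Task 6 = 8; EF_Task 6 = 8+12 = 20
ES_Task 7 = max(EF_Task 1=6, EF_Task 2=8) = 8; EF_Task 7 = 8+12 = 20
ES_Task 8 = max(EF_Task 4=22, EF_Task 5=28, EF_Task 6=20, EF_Task 7=20) = 28; EF_Task 8 = 28+14 = 42
Expected project duration μ = 42 weeks. Critical path: Task 3 → Task 5 → Task 8.

Variance along critical path = 4.000 + 11.111 + 5.444 = 20.556
σ = √20.556 = 4.534 weeks

4.53 weeks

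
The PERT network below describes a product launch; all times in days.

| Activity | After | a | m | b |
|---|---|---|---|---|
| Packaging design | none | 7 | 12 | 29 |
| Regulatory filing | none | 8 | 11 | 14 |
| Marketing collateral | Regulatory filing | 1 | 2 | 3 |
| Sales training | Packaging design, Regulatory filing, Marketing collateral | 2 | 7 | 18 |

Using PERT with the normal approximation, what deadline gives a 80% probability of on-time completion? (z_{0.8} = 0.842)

te_Packaging design = (7 + 4·12 + 29)/6 = 84/6 = 14; σ²_Packaging design = ((29−7)/6)² = 13.444
te_Regulatory filing = (8 + 4·11 + 14)/6 = 66/6 = 11; σ²_Regulatory filing = ((14−8)/6)² = 1.000
te_Marketing collateral = (1 + 4·2 + 3)/6 = 12/6 = 2; σ²_Marketing collateral = ((3−1)/6)² = 0.111
te_Sales training = (2 + 4·7 + 18)/6 = 48/6 = 8; σ²_Sales training = ((18−2)/6)² = 7.111

Forward pass:
ES_Packaging design = 0; EF_Packaging design = 14
ES_Regulatory filing = 0; EF_Regulatory filing = 11
ES_Marketing collateral = 11; EF_Marketing collateral = 11+2 = 13
ES_Sales training = max(EF_Packaging design=14, EF_Regulatory filing=11, EF_Marketing collateral=13) = 14; EF_Sales training = 14+8 = 22
Expected project duration μ = 22 days. Critical path: Packaging design → Sales training.

Variance along critical path = 13.444 + 7.111 = 20.556; σ = 4.534 days.
D = μ + z·σ = 22 + 0.842·4.534 = 25.8 days

25.8 days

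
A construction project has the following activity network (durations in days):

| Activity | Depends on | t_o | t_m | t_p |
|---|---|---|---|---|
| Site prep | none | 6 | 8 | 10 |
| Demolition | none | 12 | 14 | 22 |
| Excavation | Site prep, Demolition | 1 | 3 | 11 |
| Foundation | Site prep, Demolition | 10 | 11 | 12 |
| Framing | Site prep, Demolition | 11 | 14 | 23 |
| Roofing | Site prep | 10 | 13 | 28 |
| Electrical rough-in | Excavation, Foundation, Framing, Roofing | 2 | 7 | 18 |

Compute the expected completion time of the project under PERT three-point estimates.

38 days

te_Site prep = (6 + 4·8 + 10)/6 = 48/6 = 8
te_Demolition = (12 + 4·14 + 22)/6 = 90/6 = 15
te_Excavation = (1 + 4·3 + 11)/6 = 24/6 = 4
te_Foundation = (10 + 4·11 + 12)/6 = 66/6 = 11
te_Framing = (11 + 4·14 + 23)/6 = 90/6 = 15
te_Roofing = (10 + 4·13 + 28)/6 = 90/6 = 15
te_Electrical rough-in = (2 + 4·7 + 18)/6 = 48/6 = 8

Forward pass:
ES_Site prep = 0; EF_Site prep = 8
ES_Demolition = 0; EF_Demolition = 15
ES_Excavation = max(EF_Site prep=8, EF_Demolition=15) = 15; EF_Excavation = 15+4 = 19
ES_Foundation = max(EF_Site prep=8, EF_Demolition=15) = 15; EF_Foundation = 15+11 = 26
ES_Framing = max(EF_Site prep=8, EF_Demolition=15) = 15; EF_Framing = 15+15 = 30
ES_Roofing = 8; EF_Roofing = 8+15 = 23
ES_Electrical rough-in = max(EF_Excavation=19, EF_Foundation=26, EF_Framing=30, EF_Roofing=23) = 30; EF_Electrical rough-in = 30+8 = 38
Expected project duration μ = 38 days. Critical path: Demolition → Framing → Electrical rough-in.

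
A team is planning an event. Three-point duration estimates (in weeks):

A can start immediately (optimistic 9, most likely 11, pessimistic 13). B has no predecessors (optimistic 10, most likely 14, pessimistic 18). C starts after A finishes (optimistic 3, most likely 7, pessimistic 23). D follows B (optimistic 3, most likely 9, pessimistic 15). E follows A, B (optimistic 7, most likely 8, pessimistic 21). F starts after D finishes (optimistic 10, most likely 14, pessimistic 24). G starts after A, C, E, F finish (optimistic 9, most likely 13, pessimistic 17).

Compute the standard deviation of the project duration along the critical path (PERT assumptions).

3.61 weeks

te_A = (9 + 4·11 + 13)/6 = 66/6 = 11; σ²_A = ((13−9)/6)² = 0.444
te_B = (10 + 4·14 + 18)/6 = 84/6 = 14; σ²_B = ((18−10)/6)² = 1.778
te_C = (3 + 4·7 + 23)/6 = 54/6 = 9; σ²_C = ((23−3)/6)² = 11.111
te_D = (3 + 4·9 + 15)/6 = 54/6 = 9; σ²_D = ((15−3)/6)² = 4.000
te_E = (7 + 4·8 + 21)/6 = 60/6 = 10; σ²_E = ((21−7)/6)² = 5.444
te_F = (10 + 4·14 + 24)/6 = 90/6 = 15; σ²_F = ((24−10)/6)² = 5.444
te_G = (9 + 4·13 + 17)/6 = 78/6 = 13; σ²_G = ((17−9)/6)² = 1.778

Forward pass:
ES_A = 0; EF_A = 11
ES_B = 0; EF_B = 14
ES_C = 11; EF_C = 11+9 = 20
ES_D = 14; EF_D = 14+9 = 23
ES_E = max(EF_A=11, EF_B=14) = 14; EF_E = 14+10 = 24
ES_F = 23; EF_F = 23+15 = 38
ES_G = max(EF_A=11, EF_C=20, EF_E=24, EF_F=38) = 38; EF_G = 38+13 = 51
Expected project duration μ = 51 weeks. Critical path: B → D → F → G.

Variance along critical path = 1.778 + 4.000 + 5.444 + 1.778 = 13.000
σ = √13.000 = 3.606 weeks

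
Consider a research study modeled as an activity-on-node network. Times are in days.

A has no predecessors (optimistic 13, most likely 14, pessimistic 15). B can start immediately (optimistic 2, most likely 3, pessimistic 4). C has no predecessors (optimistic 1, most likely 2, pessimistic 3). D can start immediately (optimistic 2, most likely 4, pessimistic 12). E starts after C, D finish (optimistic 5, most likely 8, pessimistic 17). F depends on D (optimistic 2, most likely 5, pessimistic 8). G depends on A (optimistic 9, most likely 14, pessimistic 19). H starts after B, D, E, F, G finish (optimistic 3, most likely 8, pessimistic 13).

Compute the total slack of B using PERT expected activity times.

te_A = (13 + 4·14 + 15)/6 = 84/6 = 14
te_B = (2 + 4·3 + 4)/6 = 18/6 = 3
te_C = (1 + 4·2 + 3)/6 = 12/6 = 2
te_D = (2 + 4·4 + 12)/6 = 30/6 = 5
te_E = (5 + 4·8 + 17)/6 = 54/6 = 9
te_F = (2 + 4·5 + 8)/6 = 30/6 = 5
te_G = (9 + 4·14 + 19)/6 = 84/6 = 14
te_H = (3 + 4·8 + 13)/6 = 48/6 = 8

Forward pass:
ES_A = 0; EF_A = 14
ES_B = 0; EF_B = 3
ES_C = 0; EF_C = 2
ES_D = 0; EF_D = 5
ES_E = max(EF_C=2, EF_D=5) = 5; EF_E = 5+9 = 14
ES_F = 5; EF_F = 5+5 = 10
ES_G = 14; EF_G = 14+14 = 28
ES_H = max(EF_B=3, EF_D=5, EF_E=14, EF_F=10, EF_G=28) = 28; EF_H = 28+8 = 36
Expected project duration μ = 36 days. Critical path: A → G → H.

Backward pass:
LF_H = 36; LS_H = 36−8 = 28
LF_G = LS_H = 28; LS_G = 28−14 = 14
LF_F = LS_H = 28; LS_F = 28−5 = 23
LF_E = LS_H = 28; LS_E = 28−9 = 19
LF_D = min(LS_E=19, LS_F=23, LS_H=28) = 19; LS_D = 19−5 = 14
LF_C = LS_E = 19; LS_C = 19−2 = 17
LF_B = LS_H = 28; LS_B = 28−3 = 25
LF_A = LS_G = 14; LS_A = 14−14 = 0
Slack_B = LS_B − ES_B = 25 − 0 = 25

25 days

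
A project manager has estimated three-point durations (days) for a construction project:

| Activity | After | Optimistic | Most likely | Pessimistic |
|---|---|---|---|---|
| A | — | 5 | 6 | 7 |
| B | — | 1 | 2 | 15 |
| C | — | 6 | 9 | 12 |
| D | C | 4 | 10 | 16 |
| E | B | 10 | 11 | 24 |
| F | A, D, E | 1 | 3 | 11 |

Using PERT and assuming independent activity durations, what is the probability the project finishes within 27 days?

te_A = (5 + 4·6 + 7)/6 = 36/6 = 6; σ²_A = ((7−5)/6)² = 0.111
te_B = (1 + 4·2 + 15)/6 = 24/6 = 4; σ²_B = ((15−1)/6)² = 5.444
te_C = (6 + 4·9 + 12)/6 = 54/6 = 9; σ²_C = ((12−6)/6)² = 1.000
te_D = (4 + 4·10 + 16)/6 = 60/6 = 10; σ²_D = ((16−4)/6)² = 4.000
te_E = (10 + 4·11 + 24)/6 = 78/6 = 13; σ²_E = ((24−10)/6)² = 5.444
te_F = (1 + 4·3 + 11)/6 = 24/6 = 4; σ²_F = ((11−1)/6)² = 2.778

Forward pass:
ES_A = 0; EF_A = 6
ES_B = 0; EF_B = 4
ES_C = 0; EF_C = 9
ES_D = 9; EF_D = 9+10 = 19
ES_E = 4; EF_E = 4+13 = 17
ES_F = max(EF_A=6, EF_D=19, EF_E=17) = 19; EF_F = 19+4 = 23
Expected project duration μ = 23 days. Critical path: C → D → F.

Variance along critical path = 1.000 + 4.000 + 2.778 = 7.778; σ = √7.778 = 2.789 days.
Z = (27 − 23) / 2.789 = 1.434
P(T ≤ 27) = Φ(1.434) ≈ 0.924

0.924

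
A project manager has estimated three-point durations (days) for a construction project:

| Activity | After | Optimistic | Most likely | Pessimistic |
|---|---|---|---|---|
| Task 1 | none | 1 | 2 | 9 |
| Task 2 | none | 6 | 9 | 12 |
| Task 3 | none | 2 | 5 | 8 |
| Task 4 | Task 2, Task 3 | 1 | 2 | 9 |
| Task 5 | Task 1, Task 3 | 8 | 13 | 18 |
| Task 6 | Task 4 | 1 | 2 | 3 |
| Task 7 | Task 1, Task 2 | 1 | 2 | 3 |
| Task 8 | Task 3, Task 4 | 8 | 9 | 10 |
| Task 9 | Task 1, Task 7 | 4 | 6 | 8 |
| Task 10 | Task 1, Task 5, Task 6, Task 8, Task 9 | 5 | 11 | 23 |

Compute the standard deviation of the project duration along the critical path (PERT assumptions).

3.45 days

te_Task 1 = (1 + 4·2 + 9)/6 = 18/6 = 3; σ²_Task 1 = ((9−1)/6)² = 1.778
te_Task 2 = (6 + 4·9 + 12)/6 = 54/6 = 9; σ²_Task 2 = ((12−6)/6)² = 1.000
te_Task 3 = (2 + 4·5 + 8)/6 = 30/6 = 5; σ²_Task 3 = ((8−2)/6)² = 1.000
te_Task 4 = (1 + 4·2 + 9)/6 = 18/6 = 3; σ²_Task 4 = ((9−1)/6)² = 1.778
te_Task 5 = (8 + 4·13 + 18)/6 = 78/6 = 13; σ²_Task 5 = ((18−8)/6)² = 2.778
te_Task 6 = (1 + 4·2 + 3)/6 = 12/6 = 2; σ²_Task 6 = ((3−1)/6)² = 0.111
te_Task 7 = (1 + 4·2 + 3)/6 = 12/6 = 2; σ²_Task 7 = ((3−1)/6)² = 0.111
te_Task 8 = (8 + 4·9 + 10)/6 = 54/6 = 9; σ²_Task 8 = ((10−8)/6)² = 0.111
te_Task 9 = (4 + 4·6 + 8)/6 = 36/6 = 6; σ²_Task 9 = ((8−4)/6)² = 0.444
te_Task 10 = (5 + 4·11 + 23)/6 = 72/6 = 12; σ²_Task 10 = ((23−5)/6)² = 9.000

Forward pass:
ES_Task 1 = 0; EF_Task 1 = 3
ES_Task 2 = 0; EF_Task 2 = 9
ES_Task 3 = 0; EF_Task 3 = 5
ES_Task 4 = max(EF_Task 2=9, EF_Task 3=5) = 9; EF_Task 4 = 9+3 = 12
ES_Task 5 = max(EF_Task 1=3, EF_Task 3=5) = 5; EF_Task 5 = 5+13 = 18
ES_Task 6 = 12; EF_Task 6 = 12+2 = 14
ES_Task 7 = max(EF_Task 1=3, EF_Task 2=9) = 9; EF_Task 7 = 9+2 = 11
ES_Task 8 = max(EF_Task 3=5, EF_Task 4=12) = 12; EF_Task 8 = 12+9 = 21
ES_Task 9 = max(EF_Task 1=3, EF_Task 7=11) = 11; EF_Task 9 = 11+6 = 17
ES_Task 10 = max(EF_Task 1=3, EF_Task 5=18, EF_Task 6=14, EF_Task 8=21, EF_Task 9=17) = 21; EF_Task 10 = 21+12 = 33
Expected project duration μ = 33 days. Critical path: Task 2 → Task 4 → Task 8 → Task 10.

Variance along critical path = 1.000 + 1.778 + 0.111 + 9.000 = 11.889
σ = √11.889 = 3.448 days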